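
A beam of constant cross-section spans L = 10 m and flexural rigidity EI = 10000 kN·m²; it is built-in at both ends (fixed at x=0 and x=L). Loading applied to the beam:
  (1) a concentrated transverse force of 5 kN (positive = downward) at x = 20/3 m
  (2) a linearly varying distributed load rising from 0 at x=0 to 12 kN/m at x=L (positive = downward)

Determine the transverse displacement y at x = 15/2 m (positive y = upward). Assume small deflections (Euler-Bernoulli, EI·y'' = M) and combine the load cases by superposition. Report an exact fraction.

Load 1 — point force P=5 kN at a=20/3 m (b=L-a=10/3):
  y_1 = -Pa²(L-x)²(3bL-(3b+a)(L-x))/(6L³EI)  [x>a] = -5·(20/3)²·(10-(15/2))²·(3·(10/3)·10-(3·(10/3)+(20/3))·(10-(15/2)))/(6·10³·10000) = -7/5184 m
Load 2 — triangular load w₀=12 kN/m (0→w₀ over full span):
  y_2 = -w₀x²(L-x)²(x+2L)/(120LEI) = -12·(15/2)²·(10-(15/2))²·((15/2)+2·10)/(120·10·10000) = -99/10240 m
Superposition: y = Σ y_i = -9139/829440 m ≈ -0.011018 m

y(15/2) = -9139/829440 m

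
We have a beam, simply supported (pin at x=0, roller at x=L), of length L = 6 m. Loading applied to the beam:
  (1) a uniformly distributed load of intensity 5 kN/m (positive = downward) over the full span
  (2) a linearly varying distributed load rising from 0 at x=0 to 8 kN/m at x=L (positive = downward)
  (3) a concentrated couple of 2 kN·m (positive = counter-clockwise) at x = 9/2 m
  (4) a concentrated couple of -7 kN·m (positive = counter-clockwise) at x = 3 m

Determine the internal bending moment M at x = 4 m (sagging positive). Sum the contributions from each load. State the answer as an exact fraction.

M(4) = 373/9 kN·m

Load 1 — uniform load w=5 kN/m over full span:
  M_1 = wx(L-x)/2 = 5·4·(6-4)/2 = 20 kN·m
Load 2 — triangular load w₀=8 kN/m (0→w₀ over full span):
  M_2 = w₀Lx/6 - w₀x³/(6L) = 8·6·4/6 - 8·4³/(6·6) = 160/9 kN·m
Load 3 — applied couple M₀=2 kN·m at a=9/2 m (b=L-a=3/2):
  M_3 = M₀x/L  [x≤a] = 2·4/6 = 4/3 kN·m
Load 4 — applied couple M₀=-7 kN·m at a=3 m (b=L-a=3):
  M_4 = M₀x/L - M₀  [x>a] = (-7)·4/6 - (-7) = 7/3 kN·m
Superposition: M = Σ M_i = 373/9 kN·m ≈ 41.444444 kN·m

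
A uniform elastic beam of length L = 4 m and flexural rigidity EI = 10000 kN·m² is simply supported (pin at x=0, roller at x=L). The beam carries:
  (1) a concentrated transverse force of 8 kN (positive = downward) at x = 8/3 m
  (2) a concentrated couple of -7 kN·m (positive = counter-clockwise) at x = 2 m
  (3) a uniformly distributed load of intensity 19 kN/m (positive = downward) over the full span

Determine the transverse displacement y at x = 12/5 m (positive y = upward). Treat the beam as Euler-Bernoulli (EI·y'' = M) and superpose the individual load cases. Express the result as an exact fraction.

y(12/5) = -295363/42187500 m

Load 1 — point force P=8 kN at a=8/3 m (b=L-a=4/3):
  y_1 = -Pbx(L²-b²-x²)/(6LEI)  [x≤a] = -8·(4/3)·(12/5)·(4²-(4/3)²-(12/5)²)/(6·4·10000) = -1904/2109375 m
Load 2 — applied couple M₀=-7 kN·m at a=2 m (b=L-a=2):
  y_2 = (M₀x³/(6L)-M₀(x-a)²/2+C₁x)/EI  [x>a] with C₁=M₀(3b²-L²)/(6L)=7/6 = ((-7)·(12/5)³/(6·4)-(-7)·((12/5)-2)²/2+(7/6)·(12/5))/10000 = -21/312500 m
Load 3 — uniform load w=19 kN/m over full span:
  y_3 = -wx(L³-2Lx²+x³)/(24EI) = -19·(12/5)·(4³-2·4·(12/5)²+(12/5)³)/(24·10000) = -2356/390625 m
Superposition: y = Σ y_i = -295363/42187500 m ≈ -0.007001 m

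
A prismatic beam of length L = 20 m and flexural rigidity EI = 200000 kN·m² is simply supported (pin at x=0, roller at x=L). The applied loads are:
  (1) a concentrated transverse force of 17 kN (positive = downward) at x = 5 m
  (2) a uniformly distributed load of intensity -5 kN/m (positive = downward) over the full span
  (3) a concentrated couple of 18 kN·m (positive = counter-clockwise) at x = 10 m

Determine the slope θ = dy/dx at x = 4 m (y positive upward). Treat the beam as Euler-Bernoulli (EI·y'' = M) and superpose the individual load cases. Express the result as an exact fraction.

Load 1 — point force P=17 kN at a=5 m (b=L-a=15):
  θ_1 = -Pb(L²-b²-3x²)/(6LEI)  [x≤a] = -17·15·(20²-15²-3·4²)/(6·20·200000) = -2159/1600000 rad
Load 2 — uniform load w=-5 kN/m over full span:
  θ_2 = -w(L³-6Lx²+4x³)/(24EI) = -(-5)·(20³-6·20·4²+4·4³)/(24·200000) = 33/5000 rad
Load 3 — applied couple M₀=18 kN·m at a=10 m (b=L-a=10):
  θ_3 = (M₀x²/(2L)+C₁)/EI  [x≤a] with C₁=M₀(3b²-L²)/(6L)=-15 = (18·4²/(2·20)+(-15))/200000 = -39/1000000 rad
Superposition: θ = Σ θ_i = 41693/8000000 rad ≈ 0.005212 rad

θ(4) = 41693/8000000 rad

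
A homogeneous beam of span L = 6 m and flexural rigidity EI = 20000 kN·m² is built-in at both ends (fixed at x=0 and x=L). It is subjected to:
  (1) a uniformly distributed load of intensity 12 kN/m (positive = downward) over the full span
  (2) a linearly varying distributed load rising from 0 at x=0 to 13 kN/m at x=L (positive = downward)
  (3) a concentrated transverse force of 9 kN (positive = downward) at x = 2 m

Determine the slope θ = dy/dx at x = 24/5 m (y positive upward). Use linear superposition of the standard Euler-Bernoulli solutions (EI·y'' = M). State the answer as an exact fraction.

Load 1 — uniform load w=12 kN/m over full span:
  θ_1 = -wx(L-x)(L-2x)/(12EI) = -12·(24/5)·(6-(24/5))·(6-2·(24/5))/(12·20000) = 81/78125 rad
Load 2 — triangular load w₀=13 kN/m (0→w₀ over full span):
  θ_2 = -w₀(2x(L-x)(L-2x)(x+2L)+x²(L-x)²)/(120LEI) = -13·(2·(24/5)·(6-(24/5))·(6-2·(24/5))·((24/5)+2·6)+(24/5)²·(6-(24/5))²)/(120·6·20000) = 234/390625 rad
Load 3 — point force P=9 kN at a=2 m (b=L-a=4):
  θ_3 = Pa²(L-x)(2bL-(3b+a)(L-x))/(2L³EI)  [x>a] = 9·2²·(6-(24/5))·(2·4·6-(3·4+2)·(6-(24/5)))/(2·6³·20000) = 39/250000 rad
Superposition: θ = Σ θ_i = 11199/6250000 rad ≈ 0.001792 rad

θ(24/5) = 11199/6250000 rad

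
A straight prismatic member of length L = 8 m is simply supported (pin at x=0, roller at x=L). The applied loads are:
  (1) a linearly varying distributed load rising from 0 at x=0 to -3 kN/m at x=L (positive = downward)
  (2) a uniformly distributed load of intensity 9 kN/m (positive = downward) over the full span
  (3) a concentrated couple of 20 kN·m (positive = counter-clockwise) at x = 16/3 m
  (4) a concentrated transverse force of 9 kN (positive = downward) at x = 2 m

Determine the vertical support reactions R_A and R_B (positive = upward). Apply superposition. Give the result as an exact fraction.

Load 1 — triangular load w₀=-3 kN/m (0→w₀ over full span):
  R_A = w₀L/6 = (-3)·8/6 = -4 kN
  R_B = w₀L/3 = (-3)·8/3 = -8 kN
Load 2 — uniform load w=9 kN/m over full span:
  R_A = wL/2 = 9·8/2 = 36 kN
  R_B = wL/2 = 9·8/2 = 36 kN
Load 3 — applied couple M₀=20 kN·m at a=16/3 m (b=L-a=8/3):
  R_A = M₀/L = 20/8 = 5/2 kN
  R_B = -M₀/L = -20/8 = -5/2 kN
Load 4 — point force P=9 kN at a=2 m (b=L-a=6):
  R_A = Pb/L = 9·6/8 = 27/4 kN
  R_B = Pa/L = 9·2/8 = 9/4 kN
Superposition: R_A = 165/4 kN, R_B = 111/4 kN

R_A = 165/4 kN, R_B = 111/4 kN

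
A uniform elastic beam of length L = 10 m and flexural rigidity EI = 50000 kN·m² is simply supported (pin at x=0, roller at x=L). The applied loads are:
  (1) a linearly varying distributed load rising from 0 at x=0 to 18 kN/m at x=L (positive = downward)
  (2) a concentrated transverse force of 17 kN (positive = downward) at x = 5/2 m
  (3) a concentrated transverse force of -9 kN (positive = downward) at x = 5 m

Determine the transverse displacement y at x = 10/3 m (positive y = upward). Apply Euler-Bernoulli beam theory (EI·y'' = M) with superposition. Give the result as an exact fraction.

Load 1 — triangular load w₀=18 kN/m (0→w₀ over full span):
  y_1 = -w₀x(7L⁴-10L²x²+3x⁴)/(360LEI) = -18·(10/3)·(7·10⁴-10·10²·(10/3)²+3·(10/3)⁴)/(360·10·50000) = -8/405 m
Load 2 — point force P=17 kN at a=5/2 m (b=L-a=15/2):
  y_2 = -Pa(L-x)(2Lx-a²-x²)/(6LEI)  [x>a] = -17·(5/2)·(10-(10/3))·(2·10·(10/3)-(5/2)²-(10/3)²)/(6·10·50000) = -1207/259200 m
Load 3 — point force P=-9 kN at a=5 m (b=L-a=5):
  y_3 = -Pbx(L²-b²-x²)/(6LEI)  [x≤a] = -(-9)·5·(10/3)·(10²-5²-(10/3)²)/(6·10·50000) = 23/7200 m
Superposition: y = Σ y_i = -611/28800 m ≈ -0.021215 m

y(10/3) = -611/28800 m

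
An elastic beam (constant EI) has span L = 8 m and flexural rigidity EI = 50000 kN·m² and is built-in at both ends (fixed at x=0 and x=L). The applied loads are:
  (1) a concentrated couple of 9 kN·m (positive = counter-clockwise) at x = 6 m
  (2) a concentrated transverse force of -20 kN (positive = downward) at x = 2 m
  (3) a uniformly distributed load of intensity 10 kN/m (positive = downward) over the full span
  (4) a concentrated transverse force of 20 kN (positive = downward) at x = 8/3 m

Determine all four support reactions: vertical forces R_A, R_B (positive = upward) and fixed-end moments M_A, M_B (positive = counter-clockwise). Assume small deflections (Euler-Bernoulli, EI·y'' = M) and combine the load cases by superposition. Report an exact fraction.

R_A = 67747/1728 kN, M_A = 24775/432 kN·m, R_B = 70493/1728 kN, M_B = -25649/432 kN·m

Load 1 — applied couple M₀=9 kN·m at a=6 m (b=L-a=2):
  R_A = 6M₀ab/L³ = 6·9·6·2/8³ = 81/64 kN
  M_A = M₀b(2a-b)/L² = 9·2·(2·6-2)/8² = 45/16 kN·m
  R_B = -6M₀ab/L³ = -6·9·6·2/8³ = -81/64 kN
  M_B = M₀a(2b-a)/L² = 9·6·(2·2-6)/8² = -27/16 kN·m
Load 2 — point force P=-20 kN at a=2 m (b=L-a=6):
  R_A = Pb²(3a+b)/L³ = (-20)·6²·(3·2+6)/8³ = -135/8 kN
  M_A = Pab²/L² = (-20)·2·6²/8² = -45/2 kN·m
  R_B = Pa²(a+3b)/L³ = (-20)·2²·(2+3·6)/8³ = -25/8 kN
  M_B = -Pa²b/L² = -(-20)·2²·6/8² = 15/2 kN·m
Load 3 — uniform load w=10 kN/m over full span:
  R_A = wL/2 = 10·8/2 = 40 kN
  M_A = wL²/12 = 10·8²/12 = 160/3 kN·m
  R_B = wL/2 = 10·8/2 = 40 kN
  M_B = -wL²/12 = -10·8²/12 = -160/3 kN·m
Load 4 — point force P=20 kN at a=8/3 m (b=L-a=16/3):
  R_A = Pb²(3a+b)/L³ = 20·(16/3)²·(3·(8/3)+(16/3))/8³ = 400/27 kN
  M_A = Pab²/L² = 20·(8/3)·(16/3)²/8² = 640/27 kN·m
  R_B = Pa²(a+3b)/L³ = 20·(8/3)²·((8/3)+3·(16/3))/8³ = 140/27 kN
  M_B = -Pa²b/L² = -20·(8/3)²·(16/3)/8² = -320/27 kN·m
Superposition: R_A = 67747/1728 kN, M_A = 24775/432 kN·m, R_B = 70493/1728 kN, M_B = -25649/432 kN·m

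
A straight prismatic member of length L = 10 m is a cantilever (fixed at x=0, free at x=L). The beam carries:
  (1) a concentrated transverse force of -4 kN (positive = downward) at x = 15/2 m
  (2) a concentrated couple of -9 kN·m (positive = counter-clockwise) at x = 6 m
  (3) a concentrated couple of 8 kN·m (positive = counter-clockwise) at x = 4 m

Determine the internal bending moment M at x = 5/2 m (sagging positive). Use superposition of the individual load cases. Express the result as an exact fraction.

Load 1 — point force P=-4 kN at a=15/2 m (b=L-a=5/2):
  M_1 = -P(a-x)  [x≤a] = -(-4)·((15/2)-(5/2)) = 20 kN·m
Load 2 — applied couple M₀=-9 kN·m at a=6 m (b=L-a=4):
  M_2 = M₀  [x≤a] = (-9) = -9 kN·m
Load 3 — applied couple M₀=8 kN·m at a=4 m (b=L-a=6):
  M_3 = M₀  [x≤a] = 8 = 8 kN·m
Superposition: M = Σ M_i = 19 kN·m ≈ 19.000000 kN·m

M(5/2) = 19 kN·m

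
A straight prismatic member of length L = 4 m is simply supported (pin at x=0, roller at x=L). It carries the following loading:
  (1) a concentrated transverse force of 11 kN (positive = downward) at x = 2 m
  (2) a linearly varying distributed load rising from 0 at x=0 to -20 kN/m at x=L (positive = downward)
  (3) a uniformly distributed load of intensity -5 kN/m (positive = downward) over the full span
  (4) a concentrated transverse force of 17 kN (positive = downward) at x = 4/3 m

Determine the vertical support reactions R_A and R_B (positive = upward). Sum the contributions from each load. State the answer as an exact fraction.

R_A = -13/2 kN, R_B = -51/2 kN

Load 1 — point force P=11 kN at a=2 m (b=L-a=2):
  R_A = Pb/L = 11·2/4 = 11/2 kN
  R_B = Pa/L = 11·2/4 = 11/2 kN
Load 2 — triangular load w₀=-20 kN/m (0→w₀ over full span):
  R_A = w₀L/6 = (-20)·4/6 = -40/3 kN
  R_B = w₀L/3 = (-20)·4/3 = -80/3 kN
Load 3 — uniform load w=-5 kN/m over full span:
  R_A = wL/2 = (-5)·4/2 = -10 kN
  R_B = wL/2 = (-5)·4/2 = -10 kN
Load 4 — point force P=17 kN at a=4/3 m (b=L-a=8/3):
  R_A = Pb/L = 17·(8/3)/4 = 34/3 kN
  R_B = Pa/L = 17·(4/3)/4 = 17/3 kN
Superposition: R_A = -13/2 kN, R_B = -51/2 kN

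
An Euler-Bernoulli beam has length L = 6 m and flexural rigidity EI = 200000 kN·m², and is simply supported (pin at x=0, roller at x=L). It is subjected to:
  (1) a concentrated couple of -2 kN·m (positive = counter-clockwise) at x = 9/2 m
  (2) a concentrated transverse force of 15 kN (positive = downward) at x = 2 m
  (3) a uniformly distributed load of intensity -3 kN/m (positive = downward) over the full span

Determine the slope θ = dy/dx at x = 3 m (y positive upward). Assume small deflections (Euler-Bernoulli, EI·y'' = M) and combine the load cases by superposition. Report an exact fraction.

θ(3) = 103/4800000 rad

Load 1 — applied couple M₀=-2 kN·m at a=9/2 m (b=L-a=3/2):
  θ_1 = (M₀x²/(2L)+C₁)/EI  [x≤a] with C₁=M₀(3b²-L²)/(6L)=13/8 = ((-2)·3²/(2·6)+(13/8))/200000 = 1/1600000 rad
Load 2 — point force P=15 kN at a=2 m (b=L-a=4):
  θ_2 = -Pa(2L²-6Lx+3x²+a²)/(6LEI)  [x>a] = -15·2·(2·6²-6·6·3+3·3²+2²)/(6·6·200000) = 1/48000 rad
Load 3 — uniform load w=-3 kN/m over full span:
  θ_3 = -w(L³-6Lx²+4x³)/(24EI) = -(-3)·(6³-6·6·3²+4·3³)/(24·200000) = 0 rad
Superposition: θ = Σ θ_i = 103/4800000 rad ≈ 0.000021 rad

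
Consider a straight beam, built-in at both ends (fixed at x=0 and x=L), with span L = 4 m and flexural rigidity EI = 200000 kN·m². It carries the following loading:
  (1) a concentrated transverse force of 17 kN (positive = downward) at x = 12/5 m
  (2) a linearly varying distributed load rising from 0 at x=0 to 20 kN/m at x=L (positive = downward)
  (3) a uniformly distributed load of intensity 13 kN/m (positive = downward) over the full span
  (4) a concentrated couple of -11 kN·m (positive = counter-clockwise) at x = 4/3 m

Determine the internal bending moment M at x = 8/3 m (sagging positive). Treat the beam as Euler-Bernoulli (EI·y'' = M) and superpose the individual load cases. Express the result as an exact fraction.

M(8/3) = 176447/10125 kN·m

Load 1 — point force P=17 kN at a=12/5 m (b=L-a=8/5):
  M_1 = Pa²(a+3b)(L-x)/L³ - Pa²b/L²  [x>a] = 17·(12/5)²·((12/5)+3·(8/5))·(4-(8/3))/4³ - 17·(12/5)²·(8/5)/4² = 612/125 kN·m
Load 2 — triangular load w₀=20 kN/m (0→w₀ over full span):
  M_2 = 3w₀Lx/20 - w₀L²/30 - w₀x³/(6L) = 3·20·4·(8/3)/20 - 20·4²/30 - 20·(8/3)³/(6·4) = 448/81 kN·m
Load 3 — uniform load w=13 kN/m over full span:
  M_3 = wLx/2 - wL²/12 - wx²/2 = 13·4·(8/3)/2 - 13·4²/12 - 13·(8/3)²/2 = 52/9 kN·m
Load 4 — applied couple M₀=-11 kN·m at a=4/3 m (b=L-a=8/3):
  M_4 = R_Ax - M_A - M₀  [x>a] with R_A=-11/3, M_A=0 = (-11/3)·(8/3) - 0 - (-11) = 11/9 kN·m
Superposition: M = Σ M_i = 176447/10125 kN·m ≈ 17.426864 kN·m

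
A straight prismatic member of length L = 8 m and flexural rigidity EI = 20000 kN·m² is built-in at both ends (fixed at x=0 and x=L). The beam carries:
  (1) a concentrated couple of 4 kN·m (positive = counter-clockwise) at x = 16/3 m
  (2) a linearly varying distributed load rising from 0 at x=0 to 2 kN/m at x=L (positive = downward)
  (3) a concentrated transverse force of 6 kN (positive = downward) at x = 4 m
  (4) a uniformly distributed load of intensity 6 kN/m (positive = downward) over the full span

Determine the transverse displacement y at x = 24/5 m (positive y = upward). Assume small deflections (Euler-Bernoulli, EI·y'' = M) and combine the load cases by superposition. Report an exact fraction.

Load 1 — applied couple M₀=4 kN·m at a=16/3 m (b=L-a=8/3):
  y_1 = (R_Ax³/6 - M_Ax²/2)/EI  [x≤a] with R_A=2/3, M_A=4/3 = ((2/3)·(24/5)³/6 - (4/3)·(24/5)²/2)/20000 = -12/78125 m
Load 2 — triangular load w₀=2 kN/m (0→w₀ over full span):
  y_2 = -w₀x²(L-x)²(x+2L)/(120LEI) = -2·(24/5)²·(8-(24/5))²·((24/5)+2·8)/(120·8·20000) = -4992/9765625 m
Load 3 — point force P=6 kN at a=4 m (b=L-a=4):
  y_3 = -Pa²(L-x)²(3bL-(3b+a)(L-x))/(6L³EI)  [x>a] = -6·4²·(8-(24/5))²·(3·4·8-(3·4+4)·(8-(24/5)))/(6·8³·20000) = -56/78125 m
Load 4 — uniform load w=6 kN/m over full span:
  y_4 = -wx²(L-x)²/(24EI) = -6·(24/5)²·(8-(24/5))²/(24·20000) = -1152/390625 m
Superposition: y = Σ y_i = -42292/9765625 m ≈ -0.004331 m

y(24/5) = -42292/9765625 m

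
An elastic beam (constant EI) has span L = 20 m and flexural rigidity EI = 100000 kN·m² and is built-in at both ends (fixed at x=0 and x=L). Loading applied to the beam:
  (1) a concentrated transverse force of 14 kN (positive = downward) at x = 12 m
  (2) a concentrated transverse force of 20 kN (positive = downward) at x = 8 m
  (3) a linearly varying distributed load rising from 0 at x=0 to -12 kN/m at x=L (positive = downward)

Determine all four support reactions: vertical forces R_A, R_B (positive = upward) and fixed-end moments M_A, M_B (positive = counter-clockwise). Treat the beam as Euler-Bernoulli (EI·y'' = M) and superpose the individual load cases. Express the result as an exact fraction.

Load 1 — point force P=14 kN at a=12 m (b=L-a=8):
  R_A = Pb²(3a+b)/L³ = 14·8²·(3·12+8)/20³ = 616/125 kN
  M_A = Pab²/L² = 14·12·8²/20² = 672/25 kN·m
  R_B = Pa²(a+3b)/L³ = 14·12²·(12+3·8)/20³ = 1134/125 kN
  M_B = -Pa²b/L² = -14·12²·8/20² = -1008/25 kN·m
Load 2 — point force P=20 kN at a=8 m (b=L-a=12):
  R_A = Pb²(3a+b)/L³ = 20·12²·(3·8+12)/20³ = 324/25 kN
  M_A = Pab²/L² = 20·8·12²/20² = 288/5 kN·m
  R_B = Pa²(a+3b)/L³ = 20·8²·(8+3·12)/20³ = 176/25 kN
  M_B = -Pa²b/L² = -20·8²·12/20² = -192/5 kN·m
Load 3 — triangular load w₀=-12 kN/m (0→w₀ over full span):
  R_A = 3w₀L/20 = 3·(-12)·20/20 = -36 kN
  M_A = w₀L²/30 = (-12)·20²/30 = -160 kN·m
  R_B = 7w₀L/20 = 7·(-12)·20/20 = -84 kN
  M_B = -w₀L²/20 = -(-12)·20²/20 = 240 kN·m
Superposition: R_A = -2264/125 kN, M_A = -1888/25 kN·m, R_B = -8486/125 kN, M_B = 4032/25 kN·m

R_A = -2264/125 kN, M_A = -1888/25 kN·m, R_B = -8486/125 kN, M_B = 4032/25 kN·m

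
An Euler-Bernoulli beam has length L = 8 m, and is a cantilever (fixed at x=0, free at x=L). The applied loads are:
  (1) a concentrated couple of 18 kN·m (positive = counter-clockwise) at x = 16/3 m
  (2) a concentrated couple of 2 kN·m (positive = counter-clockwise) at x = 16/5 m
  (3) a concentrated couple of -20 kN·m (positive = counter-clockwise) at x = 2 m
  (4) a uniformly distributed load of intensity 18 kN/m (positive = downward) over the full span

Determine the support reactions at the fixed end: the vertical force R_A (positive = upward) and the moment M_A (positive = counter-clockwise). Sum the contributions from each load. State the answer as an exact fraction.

R_A = 144 kN, M_A = 576 kN·m

Load 1 — applied couple M₀=18 kN·m at a=16/3 m (b=L-a=8/3):
  R_A = 0 kN
  M_A = -M₀ = -18 kN·m
Load 2 — applied couple M₀=2 kN·m at a=16/5 m (b=L-a=24/5):
  R_A = 0 kN
  M_A = -M₀ = -2 kN·m
Load 3 — applied couple M₀=-20 kN·m at a=2 m (b=L-a=6):
  R_A = 0 kN
  M_A = -M₀ = -(-20) = 20 kN·m
Load 4 — uniform load w=18 kN/m over full span:
  R_A = wL = 18·8 = 144 kN
  M_A = wL²/2 = 18·8²/2 = 576 kN·m
Superposition: R_A = 144 kN, M_A = 576 kN·m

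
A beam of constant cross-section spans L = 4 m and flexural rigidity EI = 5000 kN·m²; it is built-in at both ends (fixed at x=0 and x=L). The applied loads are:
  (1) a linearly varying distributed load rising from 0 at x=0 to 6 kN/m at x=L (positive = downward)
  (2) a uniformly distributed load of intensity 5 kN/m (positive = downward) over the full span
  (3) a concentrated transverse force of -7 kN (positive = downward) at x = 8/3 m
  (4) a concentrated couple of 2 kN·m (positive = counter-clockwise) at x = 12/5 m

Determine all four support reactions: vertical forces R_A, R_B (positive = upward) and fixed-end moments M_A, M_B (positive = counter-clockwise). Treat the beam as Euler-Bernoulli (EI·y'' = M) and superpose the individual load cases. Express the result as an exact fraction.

R_A = 8441/675 kN, M_A = 5692/675 kN·m, R_B = 8434/675 kN, M_B = -4778/675 kN·m

Load 1 — triangular load w₀=6 kN/m (0→w₀ over full span):
  R_A = 3w₀L/20 = 3·6·4/20 = 18/5 kN
  M_A = w₀L²/30 = 6·4²/30 = 16/5 kN·m
  R_B = 7w₀L/20 = 7·6·4/20 = 42/5 kN
  M_B = -w₀L²/20 = -6·4²/20 = -24/5 kN·m
Load 2 — uniform load w=5 kN/m over full span:
  R_A = wL/2 = 5·4/2 = 10 kN
  M_A = wL²/12 = 5·4²/12 = 20/3 kN·m
  R_B = wL/2 = 5·4/2 = 10 kN
  M_B = -wL²/12 = -5·4²/12 = -20/3 kN·m
Load 3 — point force P=-7 kN at a=8/3 m (b=L-a=4/3):
  R_A = Pb²(3a+b)/L³ = (-7)·(4/3)²·(3·(8/3)+(4/3))/4³ = -49/27 kN
  M_A = Pab²/L² = (-7)·(8/3)·(4/3)²/4² = -56/27 kN·m
  R_B = Pa²(a+3b)/L³ = (-7)·(8/3)²·((8/3)+3·(4/3))/4³ = -140/27 kN
  M_B = -Pa²b/L² = -(-7)·(8/3)²·(4/3)/4² = 112/27 kN·m
Load 4 — applied couple M₀=2 kN·m at a=12/5 m (b=L-a=8/5):
  R_A = 6M₀ab/L³ = 6·2·(12/5)·(8/5)/4³ = 18/25 kN
  M_A = M₀b(2a-b)/L² = 2·(8/5)·(2·(12/5)-(8/5))/4² = 16/25 kN·m
  R_B = -6M₀ab/L³ = -6·2·(12/5)·(8/5)/4³ = -18/25 kN
  M_B = M₀a(2b-a)/L² = 2·(12/5)·(2·(8/5)-(12/5))/4² = 6/25 kN·m
Superposition: R_A = 8441/675 kN, M_A = 5692/675 kN·m, R_B = 8434/675 kN, M_B = -4778/675 kN·m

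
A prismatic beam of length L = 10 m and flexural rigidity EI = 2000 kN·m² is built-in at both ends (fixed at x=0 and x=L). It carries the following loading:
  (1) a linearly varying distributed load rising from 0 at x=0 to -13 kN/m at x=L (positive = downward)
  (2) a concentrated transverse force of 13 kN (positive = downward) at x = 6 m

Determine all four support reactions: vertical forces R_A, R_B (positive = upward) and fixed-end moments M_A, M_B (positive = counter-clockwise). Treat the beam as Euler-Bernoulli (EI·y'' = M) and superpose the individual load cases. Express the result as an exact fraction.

R_A = -3731/250 kN, M_A = -2314/75 kN·m, R_B = -9269/250 kN, M_B = 1157/25 kN·m

Load 1 — triangular load w₀=-13 kN/m (0→w₀ over full span):
  R_A = 3w₀L/20 = 3·(-13)·10/20 = -39/2 kN
  M_A = w₀L²/30 = (-13)·10²/30 = -130/3 kN·m
  R_B = 7w₀L/20 = 7·(-13)·10/20 = -91/2 kN
  M_B = -w₀L²/20 = -(-13)·10²/20 = 65 kN·m
Load 2 — point force P=13 kN at a=6 m (b=L-a=4):
  R_A = Pb²(3a+b)/L³ = 13·4²·(3·6+4)/10³ = 572/125 kN
  M_A = Pab²/L² = 13·6·4²/10² = 312/25 kN·m
  R_B = Pa²(a+3b)/L³ = 13·6²·(6+3·4)/10³ = 1053/125 kN
  M_B = -Pa²b/L² = -13·6²·4/10² = -468/25 kN·m
Superposition: R_A = -3731/250 kN, M_A = -2314/75 kN·m, R_B = -9269/250 kN, M_B = 1157/25 kN·m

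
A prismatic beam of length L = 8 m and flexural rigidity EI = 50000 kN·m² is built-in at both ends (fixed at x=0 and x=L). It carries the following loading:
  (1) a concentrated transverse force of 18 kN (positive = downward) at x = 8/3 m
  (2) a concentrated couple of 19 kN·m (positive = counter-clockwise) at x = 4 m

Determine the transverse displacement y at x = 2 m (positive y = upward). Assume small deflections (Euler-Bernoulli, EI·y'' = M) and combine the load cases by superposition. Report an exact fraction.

Load 1 — point force P=18 kN at a=8/3 m (b=L-a=16/3):
  y_1 = -Pb²x²(3aL-(3a+b)x)/(6L³EI)  [x≤a] = -18·(16/3)²·2²·(3·(8/3)·8-(3·(8/3)+(16/3))·2)/(6·8³·50000) = -14/28125 m
Load 2 — applied couple M₀=19 kN·m at a=4 m (b=L-a=4):
  y_2 = (R_Ax³/6 - M_Ax²/2)/EI  [x≤a] with R_A=57/16, M_A=19/4 = ((57/16)·2³/6 - (19/4)·2²/2)/50000 = -19/200000 m
Superposition: y = Σ y_i = -1067/1800000 m ≈ -0.000593 m

y(2) = -1067/1800000 m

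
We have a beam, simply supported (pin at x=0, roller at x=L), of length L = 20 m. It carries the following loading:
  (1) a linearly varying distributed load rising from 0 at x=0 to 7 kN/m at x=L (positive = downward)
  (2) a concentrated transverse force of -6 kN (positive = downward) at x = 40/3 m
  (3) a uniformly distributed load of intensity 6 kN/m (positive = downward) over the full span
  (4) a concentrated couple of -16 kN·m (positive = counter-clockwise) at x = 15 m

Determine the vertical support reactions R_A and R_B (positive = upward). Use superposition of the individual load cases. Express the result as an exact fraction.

R_A = 1208/15 kN, R_B = 1552/15 kN

Load 1 — triangular load w₀=7 kN/m (0→w₀ over full span):
  R_A = w₀L/6 = 7·20/6 = 70/3 kN
  R_B = w₀L/3 = 7·20/3 = 140/3 kN
Load 2 — point force P=-6 kN at a=40/3 m (b=L-a=20/3):
  R_A = Pb/L = (-6)·(20/3)/20 = -2 kN
  R_B = Pa/L = (-6)·(40/3)/20 = -4 kN
Load 3 — uniform load w=6 kN/m over full span:
  R_A = wL/2 = 6·20/2 = 60 kN
  R_B = wL/2 = 6·20/2 = 60 kN
Load 4 — applied couple M₀=-16 kN·m at a=15 m (b=L-a=5):
  R_A = M₀/L = (-16)/20 = -4/5 kN
  R_B = -M₀/L = -(-16)/20 = 4/5 kN
Superposition: R_A = 1208/15 kN, R_B = 1552/15 kN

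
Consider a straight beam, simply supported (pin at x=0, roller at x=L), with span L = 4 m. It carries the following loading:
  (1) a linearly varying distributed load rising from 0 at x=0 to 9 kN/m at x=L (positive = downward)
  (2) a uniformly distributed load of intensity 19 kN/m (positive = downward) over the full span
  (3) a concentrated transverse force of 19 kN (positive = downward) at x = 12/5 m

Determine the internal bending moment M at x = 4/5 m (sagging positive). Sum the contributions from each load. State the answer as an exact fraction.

M(4/5) = 4376/125 kN·m

Load 1 — triangular load w₀=9 kN/m (0→w₀ over full span):
  M_1 = w₀Lx/6 - w₀x³/(6L) = 9·4·(4/5)/6 - 9·(4/5)³/(6·4) = 576/125 kN·m
Load 2 — uniform load w=19 kN/m over full span:
  M_2 = wx(L-x)/2 = 19·(4/5)·(4-(4/5))/2 = 608/25 kN·m
Load 3 — point force P=19 kN at a=12/5 m (b=L-a=8/5):
  M_3 = Pbx/L  [x≤a] = 19·(8/5)·(4/5)/4 = 152/25 kN·m
Superposition: M = Σ M_i = 4376/125 kN·m ≈ 35.008000 kN·m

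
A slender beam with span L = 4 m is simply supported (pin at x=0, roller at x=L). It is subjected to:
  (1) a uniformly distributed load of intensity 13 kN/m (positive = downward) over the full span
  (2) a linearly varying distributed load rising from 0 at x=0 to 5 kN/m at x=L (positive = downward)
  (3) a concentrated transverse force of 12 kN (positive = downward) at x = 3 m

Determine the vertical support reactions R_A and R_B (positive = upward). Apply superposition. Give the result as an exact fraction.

R_A = 97/3 kN, R_B = 125/3 kN

Load 1 — uniform load w=13 kN/m over full span:
  R_A = wL/2 = 13·4/2 = 26 kN
  R_B = wL/2 = 13·4/2 = 26 kN
Load 2 — triangular load w₀=5 kN/m (0→w₀ over full span):
  R_A = w₀L/6 = 5·4/6 = 10/3 kN
  R_B = w₀L/3 = 5·4/3 = 20/3 kN
Load 3 — point force P=12 kN at a=3 m (b=L-a=1):
  R_A = Pb/L = 12·1/4 = 3 kN
  R_B = Pa/L = 12·3/4 = 9 kN
Superposition: R_A = 97/3 kN, R_B = 125/3 kN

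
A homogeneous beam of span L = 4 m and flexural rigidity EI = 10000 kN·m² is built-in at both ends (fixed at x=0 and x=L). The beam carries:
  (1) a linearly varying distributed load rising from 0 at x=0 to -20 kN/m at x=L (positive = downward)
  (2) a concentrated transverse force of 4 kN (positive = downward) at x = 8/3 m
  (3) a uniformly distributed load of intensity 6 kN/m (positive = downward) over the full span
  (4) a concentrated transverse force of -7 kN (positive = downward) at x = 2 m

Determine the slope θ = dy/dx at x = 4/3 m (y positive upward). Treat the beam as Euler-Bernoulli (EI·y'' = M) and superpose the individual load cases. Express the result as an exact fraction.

Load 1 — triangular load w₀=-20 kN/m (0→w₀ over full span):
  θ_1 = -w₀(2x(L-x)(L-2x)(x+2L)+x²(L-x)²)/(120LEI) = -(-20)·(2·(4/3)·(4-(4/3))·(4-2·(4/3))·((4/3)+2·4)+(4/3)²·(4-(4/3))²)/(120·4·10000) = 64/151875 rad
Load 2 — point force P=4 kN at a=8/3 m (b=L-a=4/3):
  θ_2 = -Pb²x(2aL-(3a+b)x)/(2L³EI)  [x≤a] = -4·(4/3)²·(4/3)·(2·(8/3)·4-(3·(8/3)+(4/3))·(4/3))/(2·4³·10000) = -2/30375 rad
Load 3 — uniform load w=6 kN/m over full span:
  θ_3 = -wx(L-x)(L-2x)/(12EI) = -6·(4/3)·(4-(4/3))·(4-2·(4/3))/(12·10000) = -4/16875 rad
Load 4 — point force P=-7 kN at a=2 m (b=L-a=2):
  θ_4 = -Pb²x(2aL-(3a+b)x)/(2L³EI)  [x≤a] = -(-7)·2²·(4/3)·(2·2·4-(3·2+2)·(4/3))/(2·4³·10000) = 7/45000 rad
Superposition: θ = Σ θ_i = 37/135000 rad ≈ 0.000274 rad

θ(4/3) = 37/135000 rad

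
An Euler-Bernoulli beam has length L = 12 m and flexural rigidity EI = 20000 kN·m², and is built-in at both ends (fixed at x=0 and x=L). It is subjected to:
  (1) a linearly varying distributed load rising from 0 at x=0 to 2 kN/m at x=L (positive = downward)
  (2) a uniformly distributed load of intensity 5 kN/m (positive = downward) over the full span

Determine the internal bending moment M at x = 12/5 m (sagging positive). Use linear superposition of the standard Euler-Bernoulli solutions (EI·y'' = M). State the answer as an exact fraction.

Load 1 — triangular load w₀=2 kN/m (0→w₀ over full span):
  M_1 = 3w₀Lx/20 - w₀L²/30 - w₀x³/(6L) = 3·2·12·(12/5)/20 - 2·12²/30 - 2·(12/5)³/(6·12) = -168/125 kN·m
Load 2 — uniform load w=5 kN/m over full span:
  M_2 = wLx/2 - wL²/12 - wx²/2 = 5·12·(12/5)/2 - 5·12²/12 - 5·(12/5)²/2 = -12/5 kN·m
Superposition: M = Σ M_i = -468/125 kN·m ≈ -3.744000 kN·m

M(12/5) = -468/125 kN·m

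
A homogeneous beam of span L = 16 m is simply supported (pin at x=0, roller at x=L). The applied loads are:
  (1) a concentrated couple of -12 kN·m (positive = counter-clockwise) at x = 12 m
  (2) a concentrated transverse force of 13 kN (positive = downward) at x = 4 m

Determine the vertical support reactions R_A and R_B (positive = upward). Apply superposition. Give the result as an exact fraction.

Load 1 — applied couple M₀=-12 kN·m at a=12 m (b=L-a=4):
  R_A = M₀/L = (-12)/16 = -3/4 kN
  R_B = -M₀/L = -(-12)/16 = 3/4 kN
Load 2 — point force P=13 kN at a=4 m (b=L-a=12):
  R_A = Pb/L = 13·12/16 = 39/4 kN
  R_B = Pa/L = 13·4/16 = 13/4 kN
Superposition: R_A = 9 kN, R_B = 4 kN

R_A = 9 kN, R_B = 4 kN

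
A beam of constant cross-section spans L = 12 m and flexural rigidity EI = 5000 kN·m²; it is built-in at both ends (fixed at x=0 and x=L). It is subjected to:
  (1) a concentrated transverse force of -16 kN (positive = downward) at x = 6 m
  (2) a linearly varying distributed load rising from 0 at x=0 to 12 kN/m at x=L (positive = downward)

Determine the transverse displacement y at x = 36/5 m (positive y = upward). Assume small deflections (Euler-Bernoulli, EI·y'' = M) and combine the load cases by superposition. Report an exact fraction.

y(36/5) = -354528/9765625 m

Load 1 — point force P=-16 kN at a=6 m (b=L-a=6):
  y_1 = -Pa²(L-x)²(3bL-(3b+a)(L-x))/(6L³EI)  [x>a] = -(-16)·6²·(12-(36/5))²·(3·6·12-(3·6+6)·(12-(36/5)))/(6·12³·5000) = 2016/78125 m
Load 2 — triangular load w₀=12 kN/m (0→w₀ over full span):
  y_2 = -w₀x²(L-x)²(x+2L)/(120LEI) = -12·(36/5)²·(12-(36/5))²·((36/5)+2·12)/(120·12·5000) = -606528/9765625 m
Superposition: y = Σ y_i = -354528/9765625 m ≈ -0.036304 m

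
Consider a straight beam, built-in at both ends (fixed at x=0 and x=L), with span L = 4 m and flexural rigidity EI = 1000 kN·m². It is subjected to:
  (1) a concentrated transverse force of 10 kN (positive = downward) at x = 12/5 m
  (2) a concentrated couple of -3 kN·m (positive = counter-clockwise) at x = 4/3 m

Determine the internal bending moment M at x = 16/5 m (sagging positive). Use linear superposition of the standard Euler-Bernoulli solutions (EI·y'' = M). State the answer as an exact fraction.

M(16/5) = -97/125 kN·m

Load 1 — point force P=10 kN at a=12/5 m (b=L-a=8/5):
  M_1 = Pa²(a+3b)(L-x)/L³ - Pa²b/L²  [x>a] = 10·(12/5)²·((12/5)+3·(8/5))·(4-(16/5))/4³ - 10·(12/5)²·(8/5)/4² = -72/125 kN·m
Load 2 — applied couple M₀=-3 kN·m at a=4/3 m (b=L-a=8/3):
  M_2 = R_Ax - M_A - M₀  [x>a] with R_A=-1, M_A=0 = (-1)·(16/5) - 0 - (-3) = -1/5 kN·m
Superposition: M = Σ M_i = -97/125 kN·m ≈ -0.776000 kN·m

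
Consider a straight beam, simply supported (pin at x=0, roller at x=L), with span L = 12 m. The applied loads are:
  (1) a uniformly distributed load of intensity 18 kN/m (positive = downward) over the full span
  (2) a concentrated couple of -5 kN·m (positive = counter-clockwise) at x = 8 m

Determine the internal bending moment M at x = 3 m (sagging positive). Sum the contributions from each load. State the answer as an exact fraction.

M(3) = 967/4 kN·m

Load 1 — uniform load w=18 kN/m over full span:
  M_1 = wx(L-x)/2 = 18·3·(12-3)/2 = 243 kN·m
Load 2 — applied couple M₀=-5 kN·m at a=8 m (b=L-a=4):
  M_2 = M₀x/L  [x≤a] = (-5)·3/12 = -5/4 kN·m
Superposition: M = Σ M_i = 967/4 kN·m ≈ 241.750000 kN·m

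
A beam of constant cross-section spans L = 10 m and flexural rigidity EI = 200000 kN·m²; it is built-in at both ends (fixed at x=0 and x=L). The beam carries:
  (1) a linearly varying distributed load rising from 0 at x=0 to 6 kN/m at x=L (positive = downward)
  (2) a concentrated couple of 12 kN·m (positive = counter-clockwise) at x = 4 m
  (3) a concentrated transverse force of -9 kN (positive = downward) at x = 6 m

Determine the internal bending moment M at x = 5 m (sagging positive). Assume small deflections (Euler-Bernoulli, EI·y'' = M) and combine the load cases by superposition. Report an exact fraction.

M(5) = 1/2 kN·m

Load 1 — triangular load w₀=6 kN/m (0→w₀ over full span):
  M_1 = 3w₀Lx/20 - w₀L²/30 - w₀x³/(6L) = 3·6·10·5/20 - 6·10²/30 - 6·5³/(6·10) = 25/2 kN·m
Load 2 — applied couple M₀=12 kN·m at a=4 m (b=L-a=6):
  M_2 = R_Ax - M_A - M₀  [x>a] with R_A=216/125, M_A=36/25 = (216/125)·5 - (36/25) - 12 = -24/5 kN·m
Load 3 — point force P=-9 kN at a=6 m (b=L-a=4):
  M_3 = Pb²(3a+b)x/L³ - Pab²/L²  [x≤a] = (-9)·4²·(3·6+4)·5/10³ - (-9)·6·4²/10² = -36/5 kN·m
Superposition: M = Σ M_i = 1/2 kN·m ≈ 0.500000 kN·m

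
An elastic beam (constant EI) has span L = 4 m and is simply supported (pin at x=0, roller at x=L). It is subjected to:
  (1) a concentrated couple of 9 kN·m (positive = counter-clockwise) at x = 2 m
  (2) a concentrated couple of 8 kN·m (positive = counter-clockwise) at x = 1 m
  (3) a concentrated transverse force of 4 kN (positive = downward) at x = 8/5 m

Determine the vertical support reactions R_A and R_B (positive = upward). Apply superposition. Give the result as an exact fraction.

Load 1 — applied couple M₀=9 kN·m at a=2 m (b=L-a=2):
  R_A = M₀/L = 9/4 kN
  R_B = -M₀/L = -9/4 kN
Load 2 — applied couple M₀=8 kN·m at a=1 m (b=L-a=3):
  R_A = M₀/L = 8/4 = 2 kN
  R_B = -M₀/L = -8/4 = -2 kN
Load 3 — point force P=4 kN at a=8/5 m (b=L-a=12/5):
  R_A = Pb/L = 4·(12/5)/4 = 12/5 kN
  R_B = Pa/L = 4·(8/5)/4 = 8/5 kN
Superposition: R_A = 133/20 kN, R_B = -53/20 kN

R_A = 133/20 kN, R_B = -53/20 kN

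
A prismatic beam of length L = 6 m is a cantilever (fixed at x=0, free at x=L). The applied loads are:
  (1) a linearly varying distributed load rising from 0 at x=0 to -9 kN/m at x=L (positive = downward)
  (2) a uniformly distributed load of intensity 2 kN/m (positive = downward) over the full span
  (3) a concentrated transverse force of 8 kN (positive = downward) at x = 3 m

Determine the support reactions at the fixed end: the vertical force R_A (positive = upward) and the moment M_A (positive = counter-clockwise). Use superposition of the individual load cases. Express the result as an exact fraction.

Load 1 — triangular load w₀=-9 kN/m (0→w₀ over full span):
  R_A = w₀L/2 = (-9)·6/2 = -27 kN
  M_A = w₀L²/3 = (-9)·6²/3 = -108 kN·m
Load 2 — uniform load w=2 kN/m over full span:
  R_A = wL = 2·6 = 12 kN
  M_A = wL²/2 = 2·6²/2 = 36 kN·m
Load 3 — point force P=8 kN at a=3 m (b=L-a=3):
  R_A = P = 8 kN
  M_A = Pa = 8·3 = 24 kN·m
Superposition: R_A = -7 kN, M_A = -48 kN·m

R_A = -7 kN, M_A = -48 kN·m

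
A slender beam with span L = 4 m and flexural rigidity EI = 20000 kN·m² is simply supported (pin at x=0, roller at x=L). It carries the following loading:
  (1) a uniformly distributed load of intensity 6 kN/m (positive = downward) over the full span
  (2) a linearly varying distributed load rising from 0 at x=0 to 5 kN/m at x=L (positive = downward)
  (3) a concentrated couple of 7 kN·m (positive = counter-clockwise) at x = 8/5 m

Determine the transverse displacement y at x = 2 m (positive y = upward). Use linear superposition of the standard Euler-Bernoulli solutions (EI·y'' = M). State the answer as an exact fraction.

y(2) = -121/93750 m

Load 1 — uniform load w=6 kN/m over full span:
  y_1 = -wx(L³-2Lx²+x³)/(24EI) = -6·2·(4³-2·4·2²+2³)/(24·20000) = -1/1000 m
Load 2 — triangular load w₀=5 kN/m (0→w₀ over full span):
  y_2 = -w₀x(7L⁴-10L²x²+3x⁴)/(360LEI) = -5·2·(7·4⁴-10·4²·2²+3·2⁴)/(360·4·20000) = -1/2400 m
Load 3 — applied couple M₀=7 kN·m at a=8/5 m (b=L-a=12/5):
  y_3 = (M₀x³/(6L)-M₀(x-a)²/2+C₁x)/EI  [x>a] with C₁=M₀(3b²-L²)/(6L)=28/75 = (7·2³/(6·4)-7·(2-(8/5))²/2+(28/75)·2)/20000 = 63/500000 m
Superposition: y = Σ y_i = -121/93750 m ≈ -0.001291 m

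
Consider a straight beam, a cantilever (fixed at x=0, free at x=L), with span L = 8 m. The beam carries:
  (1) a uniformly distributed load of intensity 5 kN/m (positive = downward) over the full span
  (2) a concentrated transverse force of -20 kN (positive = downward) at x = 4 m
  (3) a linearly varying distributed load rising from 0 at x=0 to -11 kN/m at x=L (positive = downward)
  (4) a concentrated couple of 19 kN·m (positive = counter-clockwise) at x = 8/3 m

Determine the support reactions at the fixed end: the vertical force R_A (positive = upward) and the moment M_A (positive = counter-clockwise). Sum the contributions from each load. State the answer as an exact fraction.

Load 1 — uniform load w=5 kN/m over full span:
  R_A = wL = 5·8 = 40 kN
  M_A = wL²/2 = 5·8²/2 = 160 kN·m
Load 2 — point force P=-20 kN at a=4 m (b=L-a=4):
  R_A = P = (-20) = -20 kN
  M_A = Pa = (-20)·4 = -80 kN·m
Load 3 — triangular load w₀=-11 kN/m (0→w₀ over full span):
  R_A = w₀L/2 = (-11)·8/2 = -44 kN
  M_A = w₀L²/3 = (-11)·8²/3 = -704/3 kN·m
Load 4 — applied couple M₀=19 kN·m at a=8/3 m (b=L-a=16/3):
  R_A = 0 kN
  M_A = -M₀ = -19 kN·m
Superposition: R_A = -24 kN, M_A = -521/3 kN·m

R_A = -24 kN, M_A = -521/3 kN·m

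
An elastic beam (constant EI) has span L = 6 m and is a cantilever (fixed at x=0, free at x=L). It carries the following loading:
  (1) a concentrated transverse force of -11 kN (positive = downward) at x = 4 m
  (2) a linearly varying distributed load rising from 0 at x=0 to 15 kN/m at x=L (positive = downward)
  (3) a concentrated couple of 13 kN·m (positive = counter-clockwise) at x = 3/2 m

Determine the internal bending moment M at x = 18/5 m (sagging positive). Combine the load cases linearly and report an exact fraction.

Load 1 — point force P=-11 kN at a=4 m (b=L-a=2):
  M_1 = -P(a-x)  [x≤a] = -(-11)·(4-(18/5)) = 22/5 kN·m
Load 2 — triangular load w₀=15 kN/m (0→w₀ over full span):
  M_2 = w₀Lx/2 - w₀L²/3 - w₀x³/(6L) = 15·6·(18/5)/2 - 15·6²/3 - 15·(18/5)³/(6·6) = -936/25 kN·m
Load 3 — applied couple M₀=13 kN·m at a=3/2 m (b=L-a=9/2):
  M_3 = 0  [x>a] = 0 kN·m
Superposition: M = Σ M_i = -826/25 kN·m ≈ -33.040000 kN·m

M(18/5) = -826/25 kN·m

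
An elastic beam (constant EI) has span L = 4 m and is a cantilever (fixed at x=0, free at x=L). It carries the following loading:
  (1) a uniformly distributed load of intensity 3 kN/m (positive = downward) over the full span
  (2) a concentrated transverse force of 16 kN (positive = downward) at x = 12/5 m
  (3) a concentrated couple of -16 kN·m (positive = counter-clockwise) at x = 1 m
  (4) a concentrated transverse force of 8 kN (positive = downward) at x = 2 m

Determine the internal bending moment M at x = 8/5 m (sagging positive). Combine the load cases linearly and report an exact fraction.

M(8/5) = -616/25 kN·m

Load 1 — uniform load w=3 kN/m over full span:
  M_1 = -w(L-x)²/2 = -3·(4-(8/5))²/2 = -216/25 kN·m
Load 2 — point force P=16 kN at a=12/5 m (b=L-a=8/5):
  M_2 = -P(a-x)  [x≤a] = -16·((12/5)-(8/5)) = -64/5 kN·m
Load 3 — applied couple M₀=-16 kN·m at a=1 m (b=L-a=3):
  M_3 = 0  [x>a] = 0 kN·m
Load 4 — point force P=8 kN at a=2 m (b=L-a=2):
  M_4 = -P(a-x)  [x≤a] = -8·(2-(8/5)) = -16/5 kN·m
Superposition: M = Σ M_i = -616/25 kN·m ≈ -24.640000 kN·m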